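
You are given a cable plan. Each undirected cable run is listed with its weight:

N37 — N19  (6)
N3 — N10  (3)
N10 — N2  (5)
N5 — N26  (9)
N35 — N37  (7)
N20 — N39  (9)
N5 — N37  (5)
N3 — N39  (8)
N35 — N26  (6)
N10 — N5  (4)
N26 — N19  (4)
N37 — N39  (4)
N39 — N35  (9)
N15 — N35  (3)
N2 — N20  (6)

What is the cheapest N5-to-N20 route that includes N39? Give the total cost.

Shortest N5→N39: N5–N37–N39 = 9
Shortest N39→N20: N39–N20 = 9
Total via N39: 9 + 9 = 18.

18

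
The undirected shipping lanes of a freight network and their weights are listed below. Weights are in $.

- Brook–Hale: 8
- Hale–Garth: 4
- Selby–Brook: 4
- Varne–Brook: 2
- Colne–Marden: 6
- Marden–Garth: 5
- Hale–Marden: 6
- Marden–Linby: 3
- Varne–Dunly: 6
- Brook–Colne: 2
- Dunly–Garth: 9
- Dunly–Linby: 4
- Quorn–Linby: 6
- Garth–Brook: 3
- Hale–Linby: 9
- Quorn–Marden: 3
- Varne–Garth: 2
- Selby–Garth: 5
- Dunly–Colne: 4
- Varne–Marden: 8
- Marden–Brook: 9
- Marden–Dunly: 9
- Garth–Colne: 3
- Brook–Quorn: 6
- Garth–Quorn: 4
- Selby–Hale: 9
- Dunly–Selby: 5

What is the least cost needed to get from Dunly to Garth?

Settle nodes by increasing distance from Dunly:
Dunly: 0
Colne: 4  (via Dunly)
Linby: 4  (via Dunly)
Selby: 5  (via Dunly)
Brook: 6  (via Colne)
Varne: 6  (via Dunly)
Garth: 7  (via Colne)
Shortest route: Dunly–Colne–Garth = $7.

$7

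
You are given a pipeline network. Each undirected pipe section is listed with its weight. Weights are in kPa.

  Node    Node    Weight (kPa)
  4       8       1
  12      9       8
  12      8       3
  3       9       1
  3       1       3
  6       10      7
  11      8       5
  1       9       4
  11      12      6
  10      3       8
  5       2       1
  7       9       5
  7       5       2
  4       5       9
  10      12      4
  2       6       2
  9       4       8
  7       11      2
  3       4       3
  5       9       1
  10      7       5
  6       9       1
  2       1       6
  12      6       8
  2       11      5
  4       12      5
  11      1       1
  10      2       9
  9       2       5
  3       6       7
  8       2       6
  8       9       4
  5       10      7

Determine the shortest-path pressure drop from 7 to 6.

4 kPa

Candidate routes:
7 - 9 - 6: 5+1 = 6
7 - 5 - 2 - 6: 2+1+2 = 5
7 - 5 - 9 - 6: 2+1+1 = 4
7 - 11 - 1 - 9 - 6: 2+1+4+1 = 8
The minimum is 4 kPa via 7 - 5 - 9 - 6.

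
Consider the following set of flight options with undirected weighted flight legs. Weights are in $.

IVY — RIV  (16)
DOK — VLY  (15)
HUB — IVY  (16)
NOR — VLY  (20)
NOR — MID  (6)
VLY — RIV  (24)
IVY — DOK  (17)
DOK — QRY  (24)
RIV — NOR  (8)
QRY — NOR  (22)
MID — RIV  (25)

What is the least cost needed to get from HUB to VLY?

Settle nodes by increasing distance from HUB:
HUB: 0
IVY: 16  (via HUB)
RIV: 32  (via IVY)
DOK: 33  (via IVY)
NOR: 40  (via RIV)
MID: 46  (via NOR)
VLY: 48  (via DOK)
Shortest route: HUB–IVY–DOK–VLY = $48.

$48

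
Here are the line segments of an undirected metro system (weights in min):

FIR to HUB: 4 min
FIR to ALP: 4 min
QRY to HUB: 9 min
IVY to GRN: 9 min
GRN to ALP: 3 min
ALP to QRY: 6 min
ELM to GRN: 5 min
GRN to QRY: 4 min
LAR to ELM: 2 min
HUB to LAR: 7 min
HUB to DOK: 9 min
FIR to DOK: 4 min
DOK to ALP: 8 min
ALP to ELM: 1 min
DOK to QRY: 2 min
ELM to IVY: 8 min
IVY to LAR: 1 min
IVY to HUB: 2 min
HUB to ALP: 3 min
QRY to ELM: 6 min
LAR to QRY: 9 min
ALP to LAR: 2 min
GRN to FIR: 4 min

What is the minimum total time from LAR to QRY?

Candidate routes:
LAR–ELM–ALP–QRY: 2+1+6 = 9
LAR–ALP–ELM–QRY: 2+1+6 = 9
LAR–ELM–QRY: 2+6 = 8
The minimum is 8 min via LAR–ELM–QRY.

8 min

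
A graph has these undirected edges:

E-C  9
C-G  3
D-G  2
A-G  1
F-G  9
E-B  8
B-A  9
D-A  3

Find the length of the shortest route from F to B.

19

Shortest distances from F:
F: 0
G: 9  (via F)
A: 10  (via G)
D: 11  (via G)
C: 12  (via G)
B: 19  (via A)
Shortest route: F–G–A–B = 19.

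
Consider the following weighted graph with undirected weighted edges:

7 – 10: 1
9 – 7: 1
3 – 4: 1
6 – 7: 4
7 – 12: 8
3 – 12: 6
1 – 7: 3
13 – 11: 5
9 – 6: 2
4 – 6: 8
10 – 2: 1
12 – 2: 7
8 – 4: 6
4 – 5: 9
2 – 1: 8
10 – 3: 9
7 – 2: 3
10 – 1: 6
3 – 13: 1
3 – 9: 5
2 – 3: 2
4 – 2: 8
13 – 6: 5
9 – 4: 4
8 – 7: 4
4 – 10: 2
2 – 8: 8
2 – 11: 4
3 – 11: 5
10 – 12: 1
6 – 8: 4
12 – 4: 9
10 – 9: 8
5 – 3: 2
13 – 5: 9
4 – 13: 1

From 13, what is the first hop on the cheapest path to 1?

Enumerating some paths:
13–4–10–7–1: 1+2+1+3 = 7
13–3–4–10–7–1: 1+1+2+1+3 = 8
13–3–2–10–7–1: 1+2+1+1+3 = 8
Cheapest is 13–4–10–7–1 at 7.
So from 13 the first move is to 4.

4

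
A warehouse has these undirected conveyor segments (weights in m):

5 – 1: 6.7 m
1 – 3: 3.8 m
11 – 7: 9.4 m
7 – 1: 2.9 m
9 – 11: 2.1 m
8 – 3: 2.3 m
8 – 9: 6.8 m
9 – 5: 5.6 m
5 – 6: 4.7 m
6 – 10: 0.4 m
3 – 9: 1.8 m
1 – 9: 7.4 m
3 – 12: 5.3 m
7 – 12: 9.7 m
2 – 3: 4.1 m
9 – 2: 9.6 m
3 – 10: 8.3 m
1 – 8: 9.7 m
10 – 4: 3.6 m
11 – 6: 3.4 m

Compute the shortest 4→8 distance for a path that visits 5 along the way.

Shortest 4→5: 4–10–6–5 = 8.7
Shortest 5→8: 5–9–3–8 = 9.7
Total via 5: 8.7 + 9.7 = 18.4 m.

18.4 m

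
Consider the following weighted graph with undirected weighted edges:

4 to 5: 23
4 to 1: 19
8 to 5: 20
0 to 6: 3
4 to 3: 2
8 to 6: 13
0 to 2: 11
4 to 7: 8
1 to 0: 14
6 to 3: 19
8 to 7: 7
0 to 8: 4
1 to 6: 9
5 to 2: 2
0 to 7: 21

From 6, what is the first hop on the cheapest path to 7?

Candidate routes:
6 - 0 - 7: 3+21 = 24
6 - 8 - 7: 13+7 = 20
6 - 0 - 8 - 7: 3+4+7 = 14
6 - 3 - 4 - 7: 19+2+8 = 29
The minimum is 14 via 6 - 0 - 8 - 7.
So from 6 the first move is to 0.

0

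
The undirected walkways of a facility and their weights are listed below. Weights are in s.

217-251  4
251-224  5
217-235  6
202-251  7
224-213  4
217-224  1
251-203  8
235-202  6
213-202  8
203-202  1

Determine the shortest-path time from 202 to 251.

Settle nodes by increasing distance from 202:
202: 0
203: 1  (via 202)
235: 6  (via 202)
251: 7  (via 202)
Shortest route: 202 → 251 = 7 s.

7 s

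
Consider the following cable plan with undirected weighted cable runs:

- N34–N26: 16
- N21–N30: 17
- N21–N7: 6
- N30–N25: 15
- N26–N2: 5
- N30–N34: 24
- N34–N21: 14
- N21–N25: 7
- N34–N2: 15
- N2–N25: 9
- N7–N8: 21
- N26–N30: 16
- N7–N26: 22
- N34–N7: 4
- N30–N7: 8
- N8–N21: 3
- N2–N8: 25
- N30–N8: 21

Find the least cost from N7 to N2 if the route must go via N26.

25

Shortest N7→N26: N7–N34–N26 = 20
Shortest N26→N2: N26–N2 = 5
Total via N26: 20 + 5 = 25.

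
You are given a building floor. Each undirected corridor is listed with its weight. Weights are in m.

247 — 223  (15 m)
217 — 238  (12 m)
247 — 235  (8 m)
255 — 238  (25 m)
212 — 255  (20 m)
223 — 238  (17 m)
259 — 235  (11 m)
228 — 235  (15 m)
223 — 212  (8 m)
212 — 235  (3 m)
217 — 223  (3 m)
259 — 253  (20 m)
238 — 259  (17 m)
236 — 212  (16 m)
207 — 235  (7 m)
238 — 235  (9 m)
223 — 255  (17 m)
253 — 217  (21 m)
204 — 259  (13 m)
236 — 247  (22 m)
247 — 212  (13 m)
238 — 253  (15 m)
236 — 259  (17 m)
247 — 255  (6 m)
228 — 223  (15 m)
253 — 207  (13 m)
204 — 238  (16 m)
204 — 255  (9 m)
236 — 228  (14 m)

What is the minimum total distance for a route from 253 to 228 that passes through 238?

39 m

Shortest 253→238: 253 → 238 = 15
Best 238 to 228: 238 → 235 → 228 costing 24
Total via 238: 15 + 24 = 39 m.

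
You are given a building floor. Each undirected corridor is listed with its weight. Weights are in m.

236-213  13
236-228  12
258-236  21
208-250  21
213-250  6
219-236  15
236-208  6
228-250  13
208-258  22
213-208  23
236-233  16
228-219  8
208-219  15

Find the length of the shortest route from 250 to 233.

35 m

Compare a few routes:
250 - 228 - 236 - 233: 13+12+16 = 41
250 - 213 - 236 - 233: 6+13+16 = 35
The minimum is 35 m via 250 - 213 - 236 - 233.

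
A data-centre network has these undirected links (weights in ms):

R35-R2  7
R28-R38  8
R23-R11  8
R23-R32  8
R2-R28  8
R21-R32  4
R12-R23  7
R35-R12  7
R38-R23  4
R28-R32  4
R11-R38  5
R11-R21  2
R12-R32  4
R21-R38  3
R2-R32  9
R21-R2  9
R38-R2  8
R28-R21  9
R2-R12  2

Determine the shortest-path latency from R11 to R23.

8 ms

Settle nodes by increasing distance from R11:
R11: 0
R21: 2  (via R11)
R38: 5  (via R11)
R32: 6  (via R21)
R23: 8  (via R11)
Shortest route: R11 → R23 = 8 ms.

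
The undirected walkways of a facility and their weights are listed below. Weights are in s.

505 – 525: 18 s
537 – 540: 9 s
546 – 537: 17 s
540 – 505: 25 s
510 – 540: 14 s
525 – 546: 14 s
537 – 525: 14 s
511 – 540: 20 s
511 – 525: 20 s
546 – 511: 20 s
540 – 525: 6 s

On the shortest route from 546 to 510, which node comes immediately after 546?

525

Enumerating some paths:
546–537–525–540–510: 17+14+6+14 = 51
546–537–540–510: 17+9+14 = 40
546–525–540–510: 14+6+14 = 34
The minimum is 34 s via 546–525–540–510.
So from 546 the first move is to 525.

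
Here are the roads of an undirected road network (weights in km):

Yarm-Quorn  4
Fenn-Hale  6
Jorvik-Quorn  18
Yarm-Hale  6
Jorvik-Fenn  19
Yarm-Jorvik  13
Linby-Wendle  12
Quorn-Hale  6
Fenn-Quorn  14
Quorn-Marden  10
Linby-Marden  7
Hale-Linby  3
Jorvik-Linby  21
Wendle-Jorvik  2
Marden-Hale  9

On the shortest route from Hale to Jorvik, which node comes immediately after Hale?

Linby

Candidate routes:
Hale–Yarm–Jorvik: 6+13 = 19
Hale–Linby–Wendle–Jorvik: 3+12+2 = 17
The minimum is 17 km via Hale–Linby–Wendle–Jorvik.
So from Hale the first move is to Linby.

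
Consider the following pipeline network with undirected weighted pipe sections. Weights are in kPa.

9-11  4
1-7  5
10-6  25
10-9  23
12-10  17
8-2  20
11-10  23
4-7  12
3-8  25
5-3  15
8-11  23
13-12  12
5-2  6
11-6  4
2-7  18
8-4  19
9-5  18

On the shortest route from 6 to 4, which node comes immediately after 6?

11

Compare a few routes:
6 - 11 - 9 - 5 - 2 - 8 - 4: 4+4+18+6+20+19 = 71
6 - 11 - 8 - 2 - 7 - 4: 4+23+20+18+12 = 77
6 - 11 - 8 - 4: 4+23+19 = 46
6 - 11 - 9 - 5 - 2 - 7 - 4: 4+4+18+6+18+12 = 62
The minimum is 46 kPa via 6 - 11 - 8 - 4.
So from 6 the first move is to 11.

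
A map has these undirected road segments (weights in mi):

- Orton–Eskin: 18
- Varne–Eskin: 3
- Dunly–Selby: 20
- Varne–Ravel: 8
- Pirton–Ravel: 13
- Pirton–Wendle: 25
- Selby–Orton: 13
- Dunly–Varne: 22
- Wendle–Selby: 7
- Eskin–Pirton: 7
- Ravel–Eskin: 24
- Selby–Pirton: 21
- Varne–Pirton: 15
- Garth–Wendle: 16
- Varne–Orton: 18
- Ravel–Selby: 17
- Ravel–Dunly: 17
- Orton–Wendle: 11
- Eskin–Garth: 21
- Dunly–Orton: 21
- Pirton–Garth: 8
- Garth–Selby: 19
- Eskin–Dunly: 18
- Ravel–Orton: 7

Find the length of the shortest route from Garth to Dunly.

Enumerating some paths:
Garth–Selby–Dunly: 19+20 = 39
Garth–Pirton–Ravel–Dunly: 8+13+17 = 38
Garth–Eskin–Dunly: 21+18 = 39
Garth–Pirton–Eskin–Dunly: 8+7+18 = 33
Cheapest is Garth–Pirton–Eskin–Dunly at 33 mi.

33 mi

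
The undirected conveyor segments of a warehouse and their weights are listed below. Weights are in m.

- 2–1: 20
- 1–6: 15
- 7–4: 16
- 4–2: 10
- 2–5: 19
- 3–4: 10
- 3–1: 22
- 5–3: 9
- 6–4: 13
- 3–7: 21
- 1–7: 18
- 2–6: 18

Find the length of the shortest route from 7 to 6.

29 m

Enumerating some paths:
7 - 1 - 6: 18+15 = 33
7 - 4 - 6: 16+13 = 29
The minimum is 29 m via 7 - 4 - 6.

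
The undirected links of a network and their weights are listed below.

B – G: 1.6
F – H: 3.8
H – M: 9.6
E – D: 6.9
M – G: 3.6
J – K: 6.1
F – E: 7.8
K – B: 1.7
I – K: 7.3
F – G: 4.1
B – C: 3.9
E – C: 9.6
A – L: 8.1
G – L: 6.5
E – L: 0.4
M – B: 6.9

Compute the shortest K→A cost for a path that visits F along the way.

Shortest K→F: K–B–G–F = 7.4
Best F to A: F–E–L–A costing 16.3
Total via F: 7.4 + 16.3 = 23.7.

23.7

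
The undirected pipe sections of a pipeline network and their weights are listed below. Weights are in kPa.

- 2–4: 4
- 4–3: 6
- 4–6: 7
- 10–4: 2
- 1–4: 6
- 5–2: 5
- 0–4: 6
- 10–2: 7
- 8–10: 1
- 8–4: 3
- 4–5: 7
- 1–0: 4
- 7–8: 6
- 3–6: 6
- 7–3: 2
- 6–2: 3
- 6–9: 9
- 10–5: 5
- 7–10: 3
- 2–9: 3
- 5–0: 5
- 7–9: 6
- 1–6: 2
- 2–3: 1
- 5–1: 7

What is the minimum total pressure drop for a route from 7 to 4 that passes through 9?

Shortest 7→9: 7–9 = 6
Best 9 to 4: 9–2–4 costing 7
Total via 9: 6 + 7 = 13 kPa.

13 kPa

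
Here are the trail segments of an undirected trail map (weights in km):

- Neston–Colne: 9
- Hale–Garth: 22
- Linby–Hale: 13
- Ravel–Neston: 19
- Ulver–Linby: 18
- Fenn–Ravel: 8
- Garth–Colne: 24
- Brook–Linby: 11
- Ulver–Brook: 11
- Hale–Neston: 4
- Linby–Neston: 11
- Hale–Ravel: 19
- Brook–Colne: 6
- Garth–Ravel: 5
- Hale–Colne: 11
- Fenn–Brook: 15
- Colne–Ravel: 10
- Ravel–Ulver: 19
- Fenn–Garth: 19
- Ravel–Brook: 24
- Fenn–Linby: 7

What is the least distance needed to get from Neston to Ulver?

26 km

Enumerating some paths:
Neston → Colne → Brook → Ulver: 9+6+11 = 26
Neston → Linby → Ulver: 11+18 = 29
Neston → Hale → Colne → Brook → Ulver: 4+11+6+11 = 32
Neston → Linby → Brook → Ulver: 11+11+11 = 33
The minimum is 26 km via Neston → Colne → Brook → Ulver.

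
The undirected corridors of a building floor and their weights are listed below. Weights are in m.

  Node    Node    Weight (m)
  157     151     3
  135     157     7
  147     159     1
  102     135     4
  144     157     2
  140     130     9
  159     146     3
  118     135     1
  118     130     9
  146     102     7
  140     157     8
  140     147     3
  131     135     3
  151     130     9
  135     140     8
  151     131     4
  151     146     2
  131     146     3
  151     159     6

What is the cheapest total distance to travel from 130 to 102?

14 m

Candidate routes:
130 → 151 → 131 → 135 → 102: 9+4+3+4 = 20
130 → 118 → 135 → 102: 9+1+4 = 14
130 → 151 → 146 → 131 → 135 → 102: 9+2+3+3+4 = 21
130 → 151 → 146 → 102: 9+2+7 = 18
The minimum is 14 m via 130 → 118 → 135 → 102.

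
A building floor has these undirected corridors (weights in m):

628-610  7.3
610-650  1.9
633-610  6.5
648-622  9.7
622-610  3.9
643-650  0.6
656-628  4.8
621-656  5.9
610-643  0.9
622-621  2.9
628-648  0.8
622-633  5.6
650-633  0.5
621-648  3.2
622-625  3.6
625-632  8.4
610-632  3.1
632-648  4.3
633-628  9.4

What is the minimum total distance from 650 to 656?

Settle nodes by increasing distance from 650:
650: 0
633: 0.5  (via 650)
643: 0.6  (via 650)
610: 1.5  (via 643)
632: 4.6  (via 610)
622: 5.4  (via 610)
621: 8.3  (via 622)
628: 8.8  (via 610)
648: 8.9  (via 632)
625: 9  (via 622)
656: 13.6  (via 628)
Shortest route: 650–643–610–628–656 = 13.6 m.

13.6 m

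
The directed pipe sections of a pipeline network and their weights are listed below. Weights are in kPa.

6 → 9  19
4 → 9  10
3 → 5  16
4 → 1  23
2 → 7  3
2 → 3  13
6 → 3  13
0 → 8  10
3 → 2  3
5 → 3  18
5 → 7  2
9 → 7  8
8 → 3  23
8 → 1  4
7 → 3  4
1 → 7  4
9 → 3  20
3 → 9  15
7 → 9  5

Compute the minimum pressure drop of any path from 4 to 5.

38 kPa

Candidate routes:
4 - 9 - 7 - 3 - 5: 10+8+4+16 = 38
4 - 9 - 3 - 5: 10+20+16 = 46
Cheapest is 4 - 9 - 7 - 3 - 5 at 38 kPa.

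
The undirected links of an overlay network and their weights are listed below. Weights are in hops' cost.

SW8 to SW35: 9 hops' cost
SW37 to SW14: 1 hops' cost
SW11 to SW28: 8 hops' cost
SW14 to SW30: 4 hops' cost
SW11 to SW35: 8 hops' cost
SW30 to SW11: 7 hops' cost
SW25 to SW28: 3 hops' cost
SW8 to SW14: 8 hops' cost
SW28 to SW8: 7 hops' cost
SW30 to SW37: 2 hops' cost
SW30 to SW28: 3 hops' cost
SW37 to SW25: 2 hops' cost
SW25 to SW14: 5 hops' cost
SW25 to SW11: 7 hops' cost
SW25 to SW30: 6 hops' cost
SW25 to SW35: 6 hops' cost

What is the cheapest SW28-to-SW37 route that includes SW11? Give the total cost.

Shortest SW28→SW11: SW28–SW11 = 8
Shortest SW11→SW37: SW11–SW30–SW37 = 9
Total via SW11: 8 + 9 = 17 hops' cost.

17 hops' cost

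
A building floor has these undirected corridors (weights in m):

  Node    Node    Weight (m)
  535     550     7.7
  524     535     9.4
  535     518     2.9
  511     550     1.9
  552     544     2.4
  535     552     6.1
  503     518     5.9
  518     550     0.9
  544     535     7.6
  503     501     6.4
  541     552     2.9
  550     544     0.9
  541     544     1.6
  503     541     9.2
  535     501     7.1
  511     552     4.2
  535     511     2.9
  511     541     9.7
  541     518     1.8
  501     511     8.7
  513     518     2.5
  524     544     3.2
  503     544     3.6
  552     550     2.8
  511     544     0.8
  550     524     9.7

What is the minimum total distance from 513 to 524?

Shortest distances from 513:
513: 0
518: 2.5  (via 513)
550: 3.4  (via 518)
541: 4.3  (via 518)
544: 4.3  (via 550)
511: 5.1  (via 544)
535: 5.4  (via 518)
552: 6.2  (via 550)
524: 7.5  (via 544)
Shortest route: 513–518–550–544–524 = 7.5 m.

7.5 m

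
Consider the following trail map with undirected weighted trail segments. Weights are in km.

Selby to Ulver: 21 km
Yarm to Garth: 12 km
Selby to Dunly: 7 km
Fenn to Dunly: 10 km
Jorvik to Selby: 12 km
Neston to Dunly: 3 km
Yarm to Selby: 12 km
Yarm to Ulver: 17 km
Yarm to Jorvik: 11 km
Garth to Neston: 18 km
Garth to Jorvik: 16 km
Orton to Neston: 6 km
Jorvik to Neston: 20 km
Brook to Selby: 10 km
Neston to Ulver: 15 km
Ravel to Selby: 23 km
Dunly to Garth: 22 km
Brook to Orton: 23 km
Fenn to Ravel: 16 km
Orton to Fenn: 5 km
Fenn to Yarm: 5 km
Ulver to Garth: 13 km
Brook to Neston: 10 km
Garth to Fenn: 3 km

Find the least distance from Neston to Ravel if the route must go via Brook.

43 km

Best Neston to Brook: Neston → Brook costing 10
Shortest Brook→Ravel: Brook → Selby → Ravel = 33
Total via Brook: 10 + 33 = 43 km.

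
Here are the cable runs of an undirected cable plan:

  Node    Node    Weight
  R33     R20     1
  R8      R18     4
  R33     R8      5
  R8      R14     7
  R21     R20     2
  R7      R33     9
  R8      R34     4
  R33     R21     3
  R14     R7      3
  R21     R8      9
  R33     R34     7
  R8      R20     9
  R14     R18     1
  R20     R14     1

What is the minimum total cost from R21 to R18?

4

Candidate routes:
R21–R33–R20–R14–R18: 3+1+1+1 = 6
R21–R20–R14–R18: 2+1+1 = 4
Cheapest is R21–R20–R14–R18 at 4.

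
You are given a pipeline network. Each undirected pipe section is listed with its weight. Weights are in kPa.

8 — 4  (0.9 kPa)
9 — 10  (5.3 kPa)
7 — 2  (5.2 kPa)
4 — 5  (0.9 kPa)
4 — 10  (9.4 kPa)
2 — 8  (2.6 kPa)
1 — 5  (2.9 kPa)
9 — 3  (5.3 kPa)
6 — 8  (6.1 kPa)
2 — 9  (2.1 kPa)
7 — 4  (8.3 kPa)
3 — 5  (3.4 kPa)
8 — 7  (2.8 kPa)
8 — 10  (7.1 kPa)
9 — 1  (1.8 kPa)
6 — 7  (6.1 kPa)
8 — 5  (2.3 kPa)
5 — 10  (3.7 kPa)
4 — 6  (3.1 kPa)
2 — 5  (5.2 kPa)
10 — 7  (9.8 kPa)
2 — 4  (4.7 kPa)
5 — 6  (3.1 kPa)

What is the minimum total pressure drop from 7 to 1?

7.5 kPa

Shortest distances from 7:
7: 0
8: 2.8  (via 7)
4: 3.7  (via 8)
5: 4.6  (via 4)
2: 5.2  (via 7)
6: 6.1  (via 7)
9: 7.3  (via 2)
1: 7.5  (via 5)
Shortest route: 7 → 8 → 4 → 5 → 1 = 7.5 kPa.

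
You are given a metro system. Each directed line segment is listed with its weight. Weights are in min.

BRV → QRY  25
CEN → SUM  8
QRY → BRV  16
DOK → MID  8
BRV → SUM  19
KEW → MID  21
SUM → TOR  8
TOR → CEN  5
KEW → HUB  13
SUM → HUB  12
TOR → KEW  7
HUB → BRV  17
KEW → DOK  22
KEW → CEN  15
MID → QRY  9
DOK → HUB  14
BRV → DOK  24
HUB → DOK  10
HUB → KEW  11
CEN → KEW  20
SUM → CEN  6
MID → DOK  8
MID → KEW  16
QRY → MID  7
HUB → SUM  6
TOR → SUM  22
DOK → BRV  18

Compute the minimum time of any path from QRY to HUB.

Shortest distances from QRY:
QRY: 0
MID: 7  (via QRY)
DOK: 15  (via MID)
BRV: 16  (via QRY)
KEW: 23  (via MID)
HUB: 29  (via DOK)
Shortest route: QRY → MID → DOK → HUB = 29 min.

29 min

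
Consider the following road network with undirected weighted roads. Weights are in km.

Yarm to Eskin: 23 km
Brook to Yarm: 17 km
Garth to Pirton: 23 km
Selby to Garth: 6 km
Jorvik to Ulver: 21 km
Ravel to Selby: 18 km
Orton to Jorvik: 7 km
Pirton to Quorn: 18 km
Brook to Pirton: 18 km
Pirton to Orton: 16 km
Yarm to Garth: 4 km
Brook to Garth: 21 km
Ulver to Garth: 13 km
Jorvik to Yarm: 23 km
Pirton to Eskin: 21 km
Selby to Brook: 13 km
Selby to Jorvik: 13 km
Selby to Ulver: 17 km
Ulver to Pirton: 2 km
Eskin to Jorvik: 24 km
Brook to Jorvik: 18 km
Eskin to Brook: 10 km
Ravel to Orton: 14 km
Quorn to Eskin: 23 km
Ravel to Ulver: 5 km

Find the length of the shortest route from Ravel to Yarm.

22 km

Enumerating some paths:
Ravel - Selby - Garth - Yarm: 18+6+4 = 28
Ravel - Ulver - Garth - Yarm: 5+13+4 = 22
Cheapest is Ravel - Ulver - Garth - Yarm at 22 km.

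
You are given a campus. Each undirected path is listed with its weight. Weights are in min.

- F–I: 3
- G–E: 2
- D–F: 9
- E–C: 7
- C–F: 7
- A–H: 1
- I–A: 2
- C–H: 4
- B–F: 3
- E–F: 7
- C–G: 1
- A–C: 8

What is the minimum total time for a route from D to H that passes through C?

20 min

Best D to C: D–F–C costing 16
Shortest C→H: C–H = 4
Total via C: 16 + 4 = 20 min.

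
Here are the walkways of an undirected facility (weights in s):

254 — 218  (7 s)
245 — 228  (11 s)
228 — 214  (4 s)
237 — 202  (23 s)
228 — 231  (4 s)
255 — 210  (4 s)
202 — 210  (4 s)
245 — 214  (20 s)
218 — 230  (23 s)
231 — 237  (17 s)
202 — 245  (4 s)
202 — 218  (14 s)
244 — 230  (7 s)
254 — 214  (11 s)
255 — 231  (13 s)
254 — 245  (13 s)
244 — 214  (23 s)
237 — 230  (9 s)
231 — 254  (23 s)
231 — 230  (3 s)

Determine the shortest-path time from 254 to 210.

21 s

Settle nodes by increasing distance from 254:
254: 0
218: 7  (via 254)
214: 11  (via 254)
245: 13  (via 254)
228: 15  (via 214)
202: 17  (via 245)
231: 19  (via 228)
210: 21  (via 202)
Shortest route: 254 → 245 → 202 → 210 = 21 s.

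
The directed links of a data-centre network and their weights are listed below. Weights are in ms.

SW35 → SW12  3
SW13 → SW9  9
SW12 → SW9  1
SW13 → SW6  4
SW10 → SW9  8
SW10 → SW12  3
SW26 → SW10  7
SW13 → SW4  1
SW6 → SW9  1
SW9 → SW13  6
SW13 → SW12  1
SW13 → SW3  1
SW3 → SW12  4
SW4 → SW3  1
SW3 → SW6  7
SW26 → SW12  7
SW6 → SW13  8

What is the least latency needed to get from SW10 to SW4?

Settle nodes by increasing distance from SW10:
SW10: 0
SW12: 3  (via SW10)
SW9: 4  (via SW12)
SW13: 10  (via SW9)
SW3: 11  (via SW13)
SW4: 11  (via SW13)
Shortest route: SW10–SW12–SW9–SW13–SW4 = 11 ms.

11 ms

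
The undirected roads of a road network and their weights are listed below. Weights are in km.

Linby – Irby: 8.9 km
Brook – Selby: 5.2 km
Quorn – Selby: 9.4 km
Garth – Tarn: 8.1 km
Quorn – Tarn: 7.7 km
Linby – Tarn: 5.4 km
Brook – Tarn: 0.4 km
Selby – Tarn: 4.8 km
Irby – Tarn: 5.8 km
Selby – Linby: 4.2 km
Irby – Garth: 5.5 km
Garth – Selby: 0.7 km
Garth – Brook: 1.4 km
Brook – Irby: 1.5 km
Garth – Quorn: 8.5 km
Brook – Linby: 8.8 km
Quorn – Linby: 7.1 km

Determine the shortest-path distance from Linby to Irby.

Running Dijkstra from Linby:
Linby: 0
Selby: 4.2  (via Linby)
Garth: 4.9  (via Selby)
Tarn: 5.4  (via Linby)
Brook: 5.8  (via Tarn)
Quorn: 7.1  (via Linby)
Irby: 7.3  (via Brook)
Shortest route: Linby → Tarn → Brook → Irby = 7.3 km.

7.3 km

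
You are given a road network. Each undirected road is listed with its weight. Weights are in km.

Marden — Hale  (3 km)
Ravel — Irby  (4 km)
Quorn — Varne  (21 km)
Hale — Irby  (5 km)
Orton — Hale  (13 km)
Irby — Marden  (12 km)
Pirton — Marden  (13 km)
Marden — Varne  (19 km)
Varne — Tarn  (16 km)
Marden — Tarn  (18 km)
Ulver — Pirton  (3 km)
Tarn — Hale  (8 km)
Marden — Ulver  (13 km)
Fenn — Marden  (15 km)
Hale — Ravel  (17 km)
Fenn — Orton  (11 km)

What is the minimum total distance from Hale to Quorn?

43 km

Candidate routes:
Hale–Tarn–Varne–Quorn: 8+16+21 = 45
Hale–Irby–Marden–Varne–Quorn: 5+12+19+21 = 57
Hale–Marden–Varne–Quorn: 3+19+21 = 43
Cheapest is Hale–Marden–Varne–Quorn at 43 km.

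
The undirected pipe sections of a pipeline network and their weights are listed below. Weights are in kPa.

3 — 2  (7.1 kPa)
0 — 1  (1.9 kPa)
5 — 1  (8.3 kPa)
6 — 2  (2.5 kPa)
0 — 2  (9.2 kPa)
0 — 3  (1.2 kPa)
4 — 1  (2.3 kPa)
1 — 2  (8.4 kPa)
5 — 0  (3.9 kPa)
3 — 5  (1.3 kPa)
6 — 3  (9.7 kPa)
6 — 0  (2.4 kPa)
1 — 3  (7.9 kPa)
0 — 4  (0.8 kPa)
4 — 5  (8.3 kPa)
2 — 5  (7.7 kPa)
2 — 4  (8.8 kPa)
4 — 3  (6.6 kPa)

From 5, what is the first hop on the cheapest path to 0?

Candidate routes:
5–0: 3.9 = 3.9
5–3–0: 1.3+1.2 = 2.5
The minimum is 2.5 kPa via 5–3–0.
So from 5 the first move is to 3.

3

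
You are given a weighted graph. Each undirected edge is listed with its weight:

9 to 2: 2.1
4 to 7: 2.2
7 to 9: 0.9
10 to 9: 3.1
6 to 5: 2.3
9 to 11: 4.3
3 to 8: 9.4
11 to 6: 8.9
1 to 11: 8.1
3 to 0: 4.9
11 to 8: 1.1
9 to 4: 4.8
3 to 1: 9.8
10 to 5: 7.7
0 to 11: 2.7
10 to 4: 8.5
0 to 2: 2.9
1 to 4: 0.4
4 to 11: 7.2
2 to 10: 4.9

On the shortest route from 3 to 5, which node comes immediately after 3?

Compare a few routes:
3 → 0 → 2 → 9 → 10 → 5: 4.9+2.9+2.1+3.1+7.7 = 20.7
3 → 0 → 2 → 10 → 5: 4.9+2.9+4.9+7.7 = 20.4
3 → 0 → 11 → 6 → 5: 4.9+2.7+8.9+2.3 = 18.8
3 → 8 → 11 → 6 → 5: 9.4+1.1+8.9+2.3 = 21.7
Cheapest is 3 → 0 → 11 → 6 → 5 at 18.8.
So from 3 the first move is to 0.

0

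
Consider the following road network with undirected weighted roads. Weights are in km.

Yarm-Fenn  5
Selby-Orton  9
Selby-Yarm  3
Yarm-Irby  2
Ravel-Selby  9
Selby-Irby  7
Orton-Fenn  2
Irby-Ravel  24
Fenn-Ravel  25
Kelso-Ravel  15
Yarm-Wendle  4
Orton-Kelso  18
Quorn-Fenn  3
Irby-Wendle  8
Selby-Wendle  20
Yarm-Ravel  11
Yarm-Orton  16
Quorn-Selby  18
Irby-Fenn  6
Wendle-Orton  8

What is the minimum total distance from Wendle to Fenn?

9 km

Shortest distances from Wendle:
Wendle: 0
Yarm: 4  (via Wendle)
Irby: 6  (via Yarm)
Selby: 7  (via Yarm)
Orton: 8  (via Wendle)
Fenn: 9  (via Yarm)
Shortest route: Wendle → Yarm → Fenn = 9 km.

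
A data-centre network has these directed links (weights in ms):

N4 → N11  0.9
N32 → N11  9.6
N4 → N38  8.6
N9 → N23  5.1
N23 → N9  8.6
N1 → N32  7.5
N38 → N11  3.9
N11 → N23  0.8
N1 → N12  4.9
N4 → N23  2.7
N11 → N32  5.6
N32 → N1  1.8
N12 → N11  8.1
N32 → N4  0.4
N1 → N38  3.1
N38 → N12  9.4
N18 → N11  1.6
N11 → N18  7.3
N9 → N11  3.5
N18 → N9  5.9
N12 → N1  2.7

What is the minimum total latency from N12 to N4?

Enumerating some paths:
N12–N1–N32–N4: 2.7+7.5+0.4 = 10.6
N12–N11–N32–N4: 8.1+5.6+0.4 = 14.1
N12–N1–N38–N11–N32–N4: 2.7+3.1+3.9+5.6+0.4 = 15.7
The minimum is 10.6 ms via N12–N1–N32–N4.

10.6 ms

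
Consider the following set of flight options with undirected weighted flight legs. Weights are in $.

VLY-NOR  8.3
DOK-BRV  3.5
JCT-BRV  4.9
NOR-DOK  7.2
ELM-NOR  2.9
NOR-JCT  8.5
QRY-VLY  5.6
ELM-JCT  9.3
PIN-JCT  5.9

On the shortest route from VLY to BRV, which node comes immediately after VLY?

Enumerating some paths:
VLY–NOR–JCT–BRV: 8.3+8.5+4.9 = 21.7
VLY–NOR–DOK–BRV: 8.3+7.2+3.5 = 19
The minimum is $19 via VLY–NOR–DOK–BRV.
So from VLY the first move is to NOR.

NOR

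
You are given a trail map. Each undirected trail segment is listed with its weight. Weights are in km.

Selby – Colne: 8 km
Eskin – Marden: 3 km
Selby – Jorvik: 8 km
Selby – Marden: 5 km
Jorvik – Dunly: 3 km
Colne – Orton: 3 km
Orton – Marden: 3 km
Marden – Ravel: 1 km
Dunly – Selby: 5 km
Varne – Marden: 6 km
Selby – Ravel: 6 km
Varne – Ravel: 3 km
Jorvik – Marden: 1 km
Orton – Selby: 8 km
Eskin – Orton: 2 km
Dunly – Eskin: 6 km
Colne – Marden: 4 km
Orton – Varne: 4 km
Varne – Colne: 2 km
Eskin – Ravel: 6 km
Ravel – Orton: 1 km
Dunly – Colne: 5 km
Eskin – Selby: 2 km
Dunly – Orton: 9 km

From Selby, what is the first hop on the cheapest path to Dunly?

Dunly

Enumerating some paths:
Selby → Eskin → Marden → Jorvik → Dunly: 2+3+1+3 = 9
Selby → Dunly: 5 = 5
Selby → Eskin → Dunly: 2+6 = 8
The minimum is 5 km via Selby → Dunly.
So from Selby the first move is to Dunly.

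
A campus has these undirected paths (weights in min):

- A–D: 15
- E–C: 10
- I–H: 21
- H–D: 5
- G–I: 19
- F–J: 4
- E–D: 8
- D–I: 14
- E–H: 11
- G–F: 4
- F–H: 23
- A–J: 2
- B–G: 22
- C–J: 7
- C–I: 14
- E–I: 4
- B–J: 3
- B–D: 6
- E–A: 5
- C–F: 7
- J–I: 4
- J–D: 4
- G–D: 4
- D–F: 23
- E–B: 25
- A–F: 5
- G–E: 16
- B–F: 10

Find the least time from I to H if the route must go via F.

Shortest I→F: I → J → F = 8
Best F to H: F → G → D → H costing 13
Total via F: 8 + 13 = 21 min.

21 min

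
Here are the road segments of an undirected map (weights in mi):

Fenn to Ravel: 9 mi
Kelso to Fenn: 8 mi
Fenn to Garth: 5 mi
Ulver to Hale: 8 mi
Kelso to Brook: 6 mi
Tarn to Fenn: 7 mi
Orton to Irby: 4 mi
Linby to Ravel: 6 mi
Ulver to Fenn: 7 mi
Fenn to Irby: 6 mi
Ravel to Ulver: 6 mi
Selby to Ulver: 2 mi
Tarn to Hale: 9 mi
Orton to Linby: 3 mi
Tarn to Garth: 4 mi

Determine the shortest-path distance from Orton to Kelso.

18 mi

Shortest distances from Orton:
Orton: 0
Linby: 3  (via Orton)
Irby: 4  (via Orton)
Ravel: 9  (via Linby)
Fenn: 10  (via Irby)
Garth: 15  (via Fenn)
Ulver: 15  (via Ravel)
Tarn: 17  (via Fenn)
Selby: 17  (via Ulver)
Kelso: 18  (via Fenn)
Shortest route: Orton–Irby–Fenn–Kelso = 18 mi.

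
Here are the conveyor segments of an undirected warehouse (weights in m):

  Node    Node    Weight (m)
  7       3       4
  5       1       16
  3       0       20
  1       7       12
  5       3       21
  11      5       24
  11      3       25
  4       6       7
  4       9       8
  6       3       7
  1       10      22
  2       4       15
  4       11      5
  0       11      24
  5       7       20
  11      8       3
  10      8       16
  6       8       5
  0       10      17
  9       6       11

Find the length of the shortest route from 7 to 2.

33 m

Running Dijkstra from 7:
7: 0
3: 4  (via 7)
6: 11  (via 3)
1: 12  (via 7)
8: 16  (via 6)
4: 18  (via 6)
11: 19  (via 8)
5: 20  (via 7)
9: 22  (via 6)
0: 24  (via 3)
10: 32  (via 8)
2: 33  (via 4)
Shortest route: 7 → 3 → 6 → 4 → 2 = 33 m.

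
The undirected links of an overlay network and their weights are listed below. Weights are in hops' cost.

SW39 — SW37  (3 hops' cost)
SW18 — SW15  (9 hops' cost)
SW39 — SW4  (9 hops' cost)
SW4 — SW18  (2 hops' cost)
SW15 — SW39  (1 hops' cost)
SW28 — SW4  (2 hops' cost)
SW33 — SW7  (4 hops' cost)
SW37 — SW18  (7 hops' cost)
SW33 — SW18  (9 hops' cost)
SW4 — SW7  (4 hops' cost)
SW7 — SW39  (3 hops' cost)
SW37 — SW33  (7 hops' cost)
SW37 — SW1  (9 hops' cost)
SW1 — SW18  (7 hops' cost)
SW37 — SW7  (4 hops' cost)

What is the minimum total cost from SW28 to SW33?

10 hops' cost

Running Dijkstra from SW28:
SW28: 0
SW4: 2  (via SW28)
SW18: 4  (via SW4)
SW7: 6  (via SW4)
SW39: 9  (via SW7)
SW15: 10  (via SW39)
SW37: 10  (via SW7)
SW33: 10  (via SW7)
Shortest route: SW28 → SW4 → SW7 → SW33 = 10 hops' cost.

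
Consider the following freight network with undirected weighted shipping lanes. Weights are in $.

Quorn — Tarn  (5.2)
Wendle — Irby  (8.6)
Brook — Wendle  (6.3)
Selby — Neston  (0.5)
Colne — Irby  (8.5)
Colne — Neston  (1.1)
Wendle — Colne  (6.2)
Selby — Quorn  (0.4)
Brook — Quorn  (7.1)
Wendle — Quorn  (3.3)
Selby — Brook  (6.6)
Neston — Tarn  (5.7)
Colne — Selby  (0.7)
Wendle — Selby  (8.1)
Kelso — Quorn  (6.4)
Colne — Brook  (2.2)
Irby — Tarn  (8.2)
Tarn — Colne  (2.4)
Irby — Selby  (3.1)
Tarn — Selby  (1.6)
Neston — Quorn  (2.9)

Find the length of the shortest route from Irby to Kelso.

Candidate routes:
Irby → Selby → Neston → Quorn → Kelso: 3.1+0.5+2.9+6.4 = 12.9
Irby → Selby → Quorn → Kelso: 3.1+0.4+6.4 = 9.9
The minimum is $9.9 via Irby → Selby → Quorn → Kelso.

$9.9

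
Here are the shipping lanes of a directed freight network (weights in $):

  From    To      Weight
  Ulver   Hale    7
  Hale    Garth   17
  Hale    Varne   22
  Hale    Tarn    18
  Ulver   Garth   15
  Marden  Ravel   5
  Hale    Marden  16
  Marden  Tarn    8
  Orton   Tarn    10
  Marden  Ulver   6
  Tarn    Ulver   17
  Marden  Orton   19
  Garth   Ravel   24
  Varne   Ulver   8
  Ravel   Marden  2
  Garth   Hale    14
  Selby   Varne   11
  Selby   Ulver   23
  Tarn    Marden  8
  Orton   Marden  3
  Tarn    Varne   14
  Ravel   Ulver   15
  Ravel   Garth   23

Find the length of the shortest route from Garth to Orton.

Enumerating some paths:
Garth → Hale → Tarn → Marden → Orton: 14+18+8+19 = 59
Garth → Ravel → Ulver → Hale → Marden → Orton: 24+15+7+16+19 = 81
Garth → Ravel → Marden → Orton: 24+2+19 = 45
Garth → Hale → Marden → Orton: 14+16+19 = 49
Cheapest is Garth → Ravel → Marden → Orton at $45.

$45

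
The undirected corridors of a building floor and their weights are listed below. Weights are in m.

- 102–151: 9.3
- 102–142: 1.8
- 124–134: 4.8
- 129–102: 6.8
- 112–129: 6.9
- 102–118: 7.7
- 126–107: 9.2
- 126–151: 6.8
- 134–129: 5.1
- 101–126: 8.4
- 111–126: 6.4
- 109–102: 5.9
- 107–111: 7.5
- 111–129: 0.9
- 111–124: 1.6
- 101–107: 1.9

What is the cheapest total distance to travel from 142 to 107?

Enumerating some paths:
142 - 102 - 129 - 111 - 126 - 107: 1.8+6.8+0.9+6.4+9.2 = 25.1
142 - 102 - 129 - 111 - 107: 1.8+6.8+0.9+7.5 = 17
The minimum is 17 m via 142 - 102 - 129 - 111 - 107.

17 m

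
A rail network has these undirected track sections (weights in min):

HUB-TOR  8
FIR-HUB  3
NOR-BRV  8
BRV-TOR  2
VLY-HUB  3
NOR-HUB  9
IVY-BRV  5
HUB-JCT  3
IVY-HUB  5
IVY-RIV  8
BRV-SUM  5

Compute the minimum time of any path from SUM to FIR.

18 min

Running Dijkstra from SUM:
SUM: 0
BRV: 5  (via SUM)
TOR: 7  (via BRV)
IVY: 10  (via BRV)
NOR: 13  (via BRV)
HUB: 15  (via TOR)
FIR: 18  (via HUB)
Shortest route: SUM–BRV–TOR–HUB–FIR = 18 min.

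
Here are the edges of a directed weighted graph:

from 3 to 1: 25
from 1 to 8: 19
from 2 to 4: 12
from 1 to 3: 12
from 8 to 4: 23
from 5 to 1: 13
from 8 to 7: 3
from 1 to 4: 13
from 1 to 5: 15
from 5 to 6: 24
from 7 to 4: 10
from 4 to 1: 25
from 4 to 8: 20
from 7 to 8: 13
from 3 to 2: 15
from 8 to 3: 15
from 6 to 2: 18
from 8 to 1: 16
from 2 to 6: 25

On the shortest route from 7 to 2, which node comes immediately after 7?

8

Enumerating some paths:
7–8–3–2: 13+15+15 = 43
7–8–1–3–2: 13+16+12+15 = 56
7–4–1–3–2: 10+25+12+15 = 62
7–4–8–3–2: 10+20+15+15 = 60
Cheapest is 7–8–3–2 at 43.
So from 7 the first move is to 8.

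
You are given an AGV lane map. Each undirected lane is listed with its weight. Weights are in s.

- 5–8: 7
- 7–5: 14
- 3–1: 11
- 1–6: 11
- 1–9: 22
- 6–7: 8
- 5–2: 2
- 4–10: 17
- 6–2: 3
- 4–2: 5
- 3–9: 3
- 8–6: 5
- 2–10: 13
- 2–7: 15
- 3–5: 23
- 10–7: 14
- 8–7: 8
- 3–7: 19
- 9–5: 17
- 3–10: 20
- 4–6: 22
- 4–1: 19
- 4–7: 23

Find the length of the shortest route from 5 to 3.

20 s

Enumerating some paths:
5–2–6–1–3: 2+3+11+11 = 27
5–3: 23 = 23
5–9–3: 17+3 = 20
5–2–6–7–3: 2+3+8+19 = 32
Cheapest is 5–9–3 at 20 s.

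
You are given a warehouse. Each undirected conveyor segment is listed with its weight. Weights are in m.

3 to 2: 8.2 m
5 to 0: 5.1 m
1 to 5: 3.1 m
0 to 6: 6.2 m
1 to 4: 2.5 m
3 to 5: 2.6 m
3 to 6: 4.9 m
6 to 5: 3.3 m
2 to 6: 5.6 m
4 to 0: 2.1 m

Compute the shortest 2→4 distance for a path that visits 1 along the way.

14.5 m

Best 2 to 1: 2 → 6 → 5 → 1 costing 12
Shortest 1→4: 1 → 4 = 2.5
Total via 1: 12 + 2.5 = 14.5 m.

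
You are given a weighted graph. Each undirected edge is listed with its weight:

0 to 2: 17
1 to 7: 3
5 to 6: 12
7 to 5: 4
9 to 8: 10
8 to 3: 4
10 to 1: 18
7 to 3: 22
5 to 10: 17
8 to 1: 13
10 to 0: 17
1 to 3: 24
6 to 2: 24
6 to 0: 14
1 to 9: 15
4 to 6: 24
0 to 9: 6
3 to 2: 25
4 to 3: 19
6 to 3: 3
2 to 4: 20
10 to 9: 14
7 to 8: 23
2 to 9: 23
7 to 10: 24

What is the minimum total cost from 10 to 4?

47

Running Dijkstra from 10:
10: 0
9: 14  (via 10)
0: 17  (via 10)
5: 17  (via 10)
1: 18  (via 10)
7: 21  (via 5)
8: 24  (via 9)
3: 28  (via 8)
6: 29  (via 5)
2: 34  (via 0)
4: 47  (via 3)
Shortest route: 10 → 9 → 8 → 3 → 4 = 47.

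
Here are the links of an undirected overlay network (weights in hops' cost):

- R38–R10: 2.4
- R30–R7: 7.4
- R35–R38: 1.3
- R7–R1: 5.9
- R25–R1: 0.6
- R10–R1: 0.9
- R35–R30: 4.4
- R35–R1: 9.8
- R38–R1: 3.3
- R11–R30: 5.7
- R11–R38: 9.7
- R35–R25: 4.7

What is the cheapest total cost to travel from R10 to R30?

Settle nodes by increasing distance from R10:
R10: 0
R1: 0.9  (via R10)
R25: 1.5  (via R1)
R38: 2.4  (via R10)
R35: 3.7  (via R38)
R7: 6.8  (via R1)
R30: 8.1  (via R35)
Shortest route: R10 → R38 → R35 → R30 = 8.1 hops' cost.

8.1 hops' cost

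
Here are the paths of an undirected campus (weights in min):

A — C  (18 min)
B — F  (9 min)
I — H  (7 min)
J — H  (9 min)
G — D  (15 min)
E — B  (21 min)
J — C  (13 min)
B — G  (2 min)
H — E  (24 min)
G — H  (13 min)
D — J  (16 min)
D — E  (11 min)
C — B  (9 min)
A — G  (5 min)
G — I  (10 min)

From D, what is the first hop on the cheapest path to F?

G

Enumerating some paths:
D → E → B → F: 11+21+9 = 41
D → J → C → B → F: 16+13+9+9 = 47
D → G → B → F: 15+2+9 = 26
Cheapest is D → G → B → F at 26 min.
So from D the first move is to G.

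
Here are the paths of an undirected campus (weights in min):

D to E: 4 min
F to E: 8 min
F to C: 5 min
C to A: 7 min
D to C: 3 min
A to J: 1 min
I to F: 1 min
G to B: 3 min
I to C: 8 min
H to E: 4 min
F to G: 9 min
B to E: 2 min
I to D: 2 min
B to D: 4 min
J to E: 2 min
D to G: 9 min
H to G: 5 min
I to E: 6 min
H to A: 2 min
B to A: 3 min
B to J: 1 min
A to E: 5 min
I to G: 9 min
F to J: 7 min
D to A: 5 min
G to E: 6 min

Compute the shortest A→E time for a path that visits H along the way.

Best A to H: A → H costing 2
Shortest H→E: H → E = 4
Total via H: 2 + 4 = 6 min.

6 min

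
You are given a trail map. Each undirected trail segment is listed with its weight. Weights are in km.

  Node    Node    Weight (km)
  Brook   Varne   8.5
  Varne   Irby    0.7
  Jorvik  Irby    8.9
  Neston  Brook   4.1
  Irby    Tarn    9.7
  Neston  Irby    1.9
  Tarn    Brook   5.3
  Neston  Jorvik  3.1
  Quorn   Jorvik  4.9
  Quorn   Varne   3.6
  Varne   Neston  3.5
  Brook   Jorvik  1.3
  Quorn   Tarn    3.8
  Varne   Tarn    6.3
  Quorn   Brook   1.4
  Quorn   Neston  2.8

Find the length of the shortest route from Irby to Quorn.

Shortest distances from Irby:
Irby: 0
Varne: 0.7  (via Irby)
Neston: 1.9  (via Irby)
Quorn: 4.3  (via Varne)
Shortest route: Irby–Varne–Quorn = 4.3 km.

4.3 km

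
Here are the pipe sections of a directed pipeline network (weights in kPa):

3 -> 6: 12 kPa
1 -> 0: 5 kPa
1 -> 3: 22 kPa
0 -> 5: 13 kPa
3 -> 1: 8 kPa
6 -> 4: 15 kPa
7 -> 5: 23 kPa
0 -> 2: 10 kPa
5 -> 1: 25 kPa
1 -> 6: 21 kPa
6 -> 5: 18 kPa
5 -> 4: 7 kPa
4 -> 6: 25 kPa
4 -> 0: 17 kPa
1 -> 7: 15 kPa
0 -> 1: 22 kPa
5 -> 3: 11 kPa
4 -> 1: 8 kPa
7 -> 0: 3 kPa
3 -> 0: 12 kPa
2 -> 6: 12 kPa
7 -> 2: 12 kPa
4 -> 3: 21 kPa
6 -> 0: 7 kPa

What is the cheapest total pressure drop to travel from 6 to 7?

Enumerating some paths:
6 → 5 → 4 → 1 → 7: 18+7+8+15 = 48
6 → 0 → 1 → 7: 7+22+15 = 44
6 → 0 → 5 → 4 → 1 → 7: 7+13+7+8+15 = 50
6 → 4 → 1 → 7: 15+8+15 = 38
The minimum is 38 kPa via 6 → 4 → 1 → 7.

38 kPa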